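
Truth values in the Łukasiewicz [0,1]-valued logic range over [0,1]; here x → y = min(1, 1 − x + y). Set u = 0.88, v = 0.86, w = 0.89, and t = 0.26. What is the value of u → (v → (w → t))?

w → t = min(1, 1 − 0.89 + 0.26) = min(1, 0.37) = 0.37
v → (w → t) = min(1, 1 − 0.86 + 0.37) = min(1, 0.51) = 0.51
u → (v → (w → t)) = min(1, 1 − 0.88 + 0.51) = min(1, 0.63) = 0.63

0.63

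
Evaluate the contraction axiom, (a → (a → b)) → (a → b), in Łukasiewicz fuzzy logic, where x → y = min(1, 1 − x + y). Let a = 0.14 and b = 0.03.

0.89

a → b = min(1, 1 − 0.14 + 0.03) = min(1, 0.89) = 0.89
a → (a → b) = min(1, 1 − 0.14 + 0.89) = min(1, 1.75) = 1.00
(a → (a → b)) → (a → b) = min(1, 1 − 1.00 + 0.89) = min(1, 0.89) = 0.89
(The value 0.89 < 1 shows this instance is not satisfied; fails in Ł∞ (the t-norm is not idempotent).)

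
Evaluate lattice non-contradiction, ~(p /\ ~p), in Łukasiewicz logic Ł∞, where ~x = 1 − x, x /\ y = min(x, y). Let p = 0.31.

~p = 1 − 0.31 = 0.69
p /\ ~p = min(0.31, 0.69) = 0.31
~(p /\ ~p) = 1 − 0.31 = 0.69
(The value 0.69 < 1 shows this instance is not satisfied; not a Ł∞-tautology — its value is 1 − min(a, 1−a).)

0.69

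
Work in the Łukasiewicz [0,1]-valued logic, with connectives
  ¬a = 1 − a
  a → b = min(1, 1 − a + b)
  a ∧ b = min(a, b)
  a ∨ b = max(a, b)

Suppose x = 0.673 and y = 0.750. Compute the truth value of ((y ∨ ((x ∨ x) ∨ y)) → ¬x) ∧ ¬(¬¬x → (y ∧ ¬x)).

0.346

x ∨ x = max(0.673, 0.673) = 0.673
(x ∨ x) ∨ y = max(0.673, 0.750) = 0.750
y ∨ ((x ∨ x) ∨ y) = max(0.750, 0.750) = 0.750
¬x = 1 − 0.673 = 0.327
(y ∨ ((x ∨ x) ∨ y)) → ¬x = min(1, 1 − 0.750 + 0.327) = min(1, 0.577) = 0.577
¬¬x = 1 − 0.327 = 0.673
y ∧ ¬x = min(0.750, 0.327) = 0.327
¬¬x → (y ∧ ¬x) = min(1, 1 − 0.673 + 0.327) = min(1, 0.654) = 0.654
¬(¬¬x → (y ∧ ¬x)) = 1 − 0.654 = 0.346
((y ∨ ((x ∨ x) ∨ y)) → ¬x) ∧ ¬(¬¬x → (y ∧ ¬x)) = min(0.577, 0.346) = 0.346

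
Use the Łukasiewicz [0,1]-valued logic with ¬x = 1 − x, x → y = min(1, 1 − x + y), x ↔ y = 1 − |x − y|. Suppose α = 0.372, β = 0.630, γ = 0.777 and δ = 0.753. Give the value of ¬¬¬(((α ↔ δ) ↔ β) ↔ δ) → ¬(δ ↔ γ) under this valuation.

α ↔ δ = 1 − |0.372 − 0.753| = 1 − 0.381 = 0.619
(α ↔ δ) ↔ β = 1 − |0.619 − 0.630| = 1 − 0.011 = 0.989
((α ↔ δ) ↔ β) ↔ δ = 1 − |0.989 − 0.753| = 1 − 0.236 = 0.764
¬(((α ↔ δ) ↔ β) ↔ δ) = 1 − 0.764 = 0.236
¬¬(((α ↔ δ) ↔ β) ↔ δ) = 1 − 0.236 = 0.764
¬¬¬(((α ↔ δ) ↔ β) ↔ δ) = 1 − 0.764 = 0.236
δ ↔ γ = 1 − |0.753 − 0.777| = 1 − 0.024 = 0.976
¬(δ ↔ γ) = 1 − 0.976 = 0.024
¬¬¬(((α ↔ δ) ↔ β) ↔ δ) → ¬(δ ↔ γ) = min(1, 1 − 0.236 + 0.024) = min(1, 0.788) = 0.788

0.788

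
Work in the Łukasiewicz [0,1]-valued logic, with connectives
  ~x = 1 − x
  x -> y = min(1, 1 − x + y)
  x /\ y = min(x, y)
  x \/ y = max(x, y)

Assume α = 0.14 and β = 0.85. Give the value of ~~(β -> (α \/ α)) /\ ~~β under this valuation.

0.29

α \/ α = max(0.14, 0.14) = 0.14
β -> (α \/ α) = min(1, 1 − 0.85 + 0.14) = min(1, 0.29) = 0.29
~(β -> (α \/ α)) = 1 − 0.29 = 0.71
~~(β -> (α \/ α)) = 1 − 0.71 = 0.29
~β = 1 − 0.85 = 0.15
~~β = 1 − 0.15 = 0.85
~~(β -> (α \/ α)) /\ ~~β = min(0.29, 0.85) = 0.29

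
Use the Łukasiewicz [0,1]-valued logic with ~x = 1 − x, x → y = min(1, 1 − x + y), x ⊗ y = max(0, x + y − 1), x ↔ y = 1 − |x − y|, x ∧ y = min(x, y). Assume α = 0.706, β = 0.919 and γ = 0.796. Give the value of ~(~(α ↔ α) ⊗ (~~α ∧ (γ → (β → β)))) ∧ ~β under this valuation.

0.081

α ↔ α = 1 − |0.706 − 0.706| = 1 − 0.000 = 1.000
~(α ↔ α) = 1 − 1.000 = 0.000
~α = 1 − 0.706 = 0.294
~~α = 1 − 0.294 = 0.706
β → β = min(1, 1 − 0.919 + 0.919) = min(1, 1.000) = 1.000
γ → (β → β) = min(1, 1 − 0.796 + 1.000) = min(1, 1.204) = 1.000
~~α ∧ (γ → (β → β)) = min(0.706, 1.000) = 0.706
~(α ↔ α) ⊗ (~~α ∧ (γ → (β → β))) = max(0, 0.000 + 0.706 − 1) = max(0, -0.294) = 0.000
~(~(α ↔ α) ⊗ (~~α ∧ (γ → (β → β)))) = 1 − 0.000 = 1.000
~β = 1 − 0.919 = 0.081
~(~(α ↔ α) ⊗ (~~α ∧ (γ → (β → β)))) ∧ ~β = min(1.000, 0.081) = 0.081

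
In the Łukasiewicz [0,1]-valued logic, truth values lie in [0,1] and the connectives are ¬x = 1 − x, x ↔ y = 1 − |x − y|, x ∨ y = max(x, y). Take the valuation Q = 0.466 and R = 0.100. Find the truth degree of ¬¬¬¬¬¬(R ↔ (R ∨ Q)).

R ∨ Q = max(0.100, 0.466) = 0.466
R ↔ (R ∨ Q) = 1 − |0.100 − 0.466| = 1 − 0.366 = 0.634
¬(R ↔ (R ∨ Q)) = 1 − 0.634 = 0.366
¬¬(R ↔ (R ∨ Q)) = 1 − 0.366 = 0.634
¬¬¬(R ↔ (R ∨ Q)) = 1 − 0.634 = 0.366
¬¬¬¬(R ↔ (R ∨ Q)) = 1 − 0.366 = 0.634
¬¬¬¬¬(R ↔ (R ∨ Q)) = 1 − 0.634 = 0.366
¬¬¬¬¬¬(R ↔ (R ∨ Q)) = 1 − 0.366 = 0.634

0.634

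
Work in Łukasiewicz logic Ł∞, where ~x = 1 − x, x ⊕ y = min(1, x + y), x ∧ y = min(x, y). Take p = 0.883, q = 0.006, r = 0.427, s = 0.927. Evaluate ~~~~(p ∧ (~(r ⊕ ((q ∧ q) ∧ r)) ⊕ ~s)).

q ∧ q = min(0.006, 0.006) = 0.006
(q ∧ q) ∧ r = min(0.006, 0.427) = 0.006
r ⊕ ((q ∧ q) ∧ r) = min(1, 0.427 + 0.006) = min(1, 0.433) = 0.433
~(r ⊕ ((q ∧ q) ∧ r)) = 1 − 0.433 = 0.567
~s = 1 − 0.927 = 0.073
~(r ⊕ ((q ∧ q) ∧ r)) ⊕ ~s = min(1, 0.567 + 0.073) = min(1, 0.640) = 0.640
p ∧ (~(r ⊕ ((q ∧ q) ∧ r)) ⊕ ~s) = min(0.883, 0.640) = 0.640
~(p ∧ (~(r ⊕ ((q ∧ q) ∧ r)) ⊕ ~s)) = 1 − 0.640 = 0.360
~~(p ∧ (~(r ⊕ ((q ∧ q) ∧ r)) ⊕ ~s)) = 1 − 0.360 = 0.640
~~~(p ∧ (~(r ⊕ ((q ∧ q) ∧ r)) ⊕ ~s)) = 1 − 0.640 = 0.360
~~~~(p ∧ (~(r ⊕ ((q ∧ q) ∧ r)) ⊕ ~s)) = 1 − 0.360 = 0.640

0.640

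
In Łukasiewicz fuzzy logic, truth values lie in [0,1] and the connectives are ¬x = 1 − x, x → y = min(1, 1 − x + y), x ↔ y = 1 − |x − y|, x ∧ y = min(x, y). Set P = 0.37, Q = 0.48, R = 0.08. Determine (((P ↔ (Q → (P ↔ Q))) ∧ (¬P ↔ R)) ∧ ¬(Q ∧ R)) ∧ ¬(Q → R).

P ↔ Q = 1 − |0.37 − 0.48| = 1 − 0.11 = 0.89
Q → (P ↔ Q) = min(1, 1 − 0.48 + 0.89) = min(1, 1.41) = 1.00
P ↔ (Q → (P ↔ Q)) = 1 − |0.37 − 1.00| = 1 − 0.63 = 0.37
¬P = 1 − 0.37 = 0.63
¬P ↔ R = 1 − |0.63 − 0.08| = 1 − 0.55 = 0.45
(P ↔ (Q → (P ↔ Q))) ∧ (¬P ↔ R) = min(0.37, 0.45) = 0.37
Q ∧ R = min(0.48, 0.08) = 0.08
¬(Q ∧ R) = 1 − 0.08 = 0.92
((P ↔ (Q → (P ↔ Q))) ∧ (¬P ↔ R)) ∧ ¬(Q ∧ R) = min(0.37, 0.92) = 0.37
Q → R = min(1, 1 − 0.48 + 0.08) = min(1, 0.60) = 0.60
¬(Q → R) = 1 − 0.60 = 0.40
(((P ↔ (Q → (P ↔ Q))) ∧ (¬P ↔ R)) ∧ ¬(Q ∧ R)) ∧ ¬(Q → R) = min(0.37, 0.40) = 0.37

0.37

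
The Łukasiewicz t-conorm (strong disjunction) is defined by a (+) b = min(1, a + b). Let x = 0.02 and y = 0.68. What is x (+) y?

x (+) y = min(1, 0.02 + 0.68) = min(1, 0.70) = 0.70
For comparison, the Gödel t-conorm max(a, b) would give 0.68.

0.70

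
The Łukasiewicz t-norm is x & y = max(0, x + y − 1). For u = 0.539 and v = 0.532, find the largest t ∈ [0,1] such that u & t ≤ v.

The residuum of the Łukasiewicz t-norm gives the supremum: min(1, 1 − 0.539 + 0.532).
1 − 0.539 + 0.532 = 0.993, so t = min(1, 0.993) = 0.993.
Check: 0.539 & 0.993 = max(0, 0.532) = 0.532 ≤ 0.532.

0.993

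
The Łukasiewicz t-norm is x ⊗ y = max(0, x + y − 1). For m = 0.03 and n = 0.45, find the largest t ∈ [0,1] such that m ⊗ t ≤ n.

The residuum of the Łukasiewicz t-norm gives the supremum: min(1, 1 − 0.03 + 0.45).
1 − 0.03 + 0.45 = 1.42, so t = min(1, 1.42) = 1.00.
Check: 0.03 ⊗ 1.00 = max(0, 0.03) = 0.03 ≤ 0.45.

1.00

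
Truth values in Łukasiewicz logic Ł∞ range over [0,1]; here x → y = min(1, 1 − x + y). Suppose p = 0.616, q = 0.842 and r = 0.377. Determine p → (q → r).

q → r = min(1, 1 − 0.842 + 0.377) = min(1, 0.535) = 0.535
p → (q → r) = min(1, 1 − 0.616 + 0.535) = min(1, 0.919) = 0.919

0.919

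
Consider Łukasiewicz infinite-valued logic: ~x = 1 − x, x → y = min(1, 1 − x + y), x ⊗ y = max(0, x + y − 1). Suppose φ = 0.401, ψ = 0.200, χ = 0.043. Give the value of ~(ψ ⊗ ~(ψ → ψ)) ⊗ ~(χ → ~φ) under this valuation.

0.000

ψ → ψ = min(1, 1 − 0.200 + 0.200) = min(1, 1.000) = 1.000
~(ψ → ψ) = 1 − 1.000 = 0.000
ψ ⊗ ~(ψ → ψ) = max(0, 0.200 + 0.000 − 1) = max(0, -0.800) = 0.000
~(ψ ⊗ ~(ψ → ψ)) = 1 − 0.000 = 1.000
~φ = 1 − 0.401 = 0.599
χ → ~φ = min(1, 1 − 0.043 + 0.599) = min(1, 1.556) = 1.000
~(χ → ~φ) = 1 − 1.000 = 0.000
~(ψ ⊗ ~(ψ → ψ)) ⊗ ~(χ → ~φ) = max(0, 1.000 + 0.000 − 1) = max(0, 0.000) = 0.000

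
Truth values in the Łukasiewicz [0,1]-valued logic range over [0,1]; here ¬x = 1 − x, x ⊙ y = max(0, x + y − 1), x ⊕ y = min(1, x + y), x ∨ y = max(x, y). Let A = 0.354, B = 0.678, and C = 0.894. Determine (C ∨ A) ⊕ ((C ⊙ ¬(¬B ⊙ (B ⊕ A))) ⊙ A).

C ∨ A = max(0.894, 0.354) = 0.894
¬B = 1 − 0.678 = 0.322
B ⊕ A = min(1, 0.678 + 0.354) = min(1, 1.032) = 1.000
¬B ⊙ (B ⊕ A) = max(0, 0.322 + 1.000 − 1) = max(0, 0.322) = 0.322
¬(¬B ⊙ (B ⊕ A)) = 1 − 0.322 = 0.678
C ⊙ ¬(¬B ⊙ (B ⊕ A)) = max(0, 0.894 + 0.678 − 1) = max(0, 0.572) = 0.572
(C ⊙ ¬(¬B ⊙ (B ⊕ A))) ⊙ A = max(0, 0.572 + 0.354 − 1) = max(0, -0.074) = 0.000
(C ∨ A) ⊕ ((C ⊙ ¬(¬B ⊙ (B ⊕ A))) ⊙ A) = min(1, 0.894 + 0.000) = min(1, 0.894) = 0.894

0.894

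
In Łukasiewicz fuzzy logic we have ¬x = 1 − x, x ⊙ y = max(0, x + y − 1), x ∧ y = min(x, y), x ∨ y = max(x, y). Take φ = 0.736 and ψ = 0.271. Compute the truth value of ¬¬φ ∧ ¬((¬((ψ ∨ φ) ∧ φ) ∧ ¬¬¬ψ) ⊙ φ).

¬φ = 1 − 0.736 = 0.264
¬¬φ = 1 − 0.264 = 0.736
ψ ∨ φ = max(0.271, 0.736) = 0.736
(ψ ∨ φ) ∧ φ = min(0.736, 0.736) = 0.736
¬((ψ ∨ φ) ∧ φ) = 1 − 0.736 = 0.264
¬ψ = 1 − 0.271 = 0.729
¬¬ψ = 1 − 0.729 = 0.271
¬¬¬ψ = 1 − 0.271 = 0.729
¬((ψ ∨ φ) ∧ φ) ∧ ¬¬¬ψ = min(0.264, 0.729) = 0.264
(¬((ψ ∨ φ) ∧ φ) ∧ ¬¬¬ψ) ⊙ φ = max(0, 0.264 + 0.736 − 1) = max(0, 0.000) = 0.000
¬((¬((ψ ∨ φ) ∧ φ) ∧ ¬¬¬ψ) ⊙ φ) = 1 − 0.000 = 1.000
¬¬φ ∧ ¬((¬((ψ ∨ φ) ∧ φ) ∧ ¬¬¬ψ) ⊙ φ) = min(0.736, 1.000) = 0.736

0.736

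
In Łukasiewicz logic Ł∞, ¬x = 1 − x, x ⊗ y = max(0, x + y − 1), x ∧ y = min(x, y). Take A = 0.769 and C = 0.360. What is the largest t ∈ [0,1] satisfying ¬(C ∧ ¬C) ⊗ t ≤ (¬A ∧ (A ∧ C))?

¬C = 1 − 0.360 = 0.640
C ∧ ¬C = min(0.360, 0.640) = 0.360
¬(C ∧ ¬C) = 1 − 0.360 = 0.640
So the left factor is ¬(C ∧ ¬C) = 0.640.
¬A = 1 − 0.769 = 0.231
A ∧ C = min(0.769, 0.360) = 0.360
¬A ∧ (A ∧ C) = min(0.231, 0.360) = 0.231
So the right-hand bound is ¬A ∧ (A ∧ C) = 0.231.
The residuum of the Łukasiewicz t-norm gives the supremum: min(1, 1 − 0.640 + 0.231).
1 − 0.640 + 0.231 = 0.591, so t = min(1, 0.591) = 0.591.
Check: 0.640 ⊗ 0.591 = max(0, 0.231) = 0.231 ≤ 0.231.

0.591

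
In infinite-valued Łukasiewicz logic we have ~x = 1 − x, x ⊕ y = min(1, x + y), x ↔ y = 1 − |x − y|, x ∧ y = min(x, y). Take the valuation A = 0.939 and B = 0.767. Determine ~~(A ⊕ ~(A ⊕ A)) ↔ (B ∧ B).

0.828

A ⊕ A = min(1, 0.939 + 0.939) = min(1, 1.878) = 1.000
~(A ⊕ A) = 1 − 1.000 = 0.000
A ⊕ ~(A ⊕ A) = min(1, 0.939 + 0.000) = min(1, 0.939) = 0.939
~(A ⊕ ~(A ⊕ A)) = 1 − 0.939 = 0.061
~~(A ⊕ ~(A ⊕ A)) = 1 − 0.061 = 0.939
B ∧ B = min(0.767, 0.767) = 0.767
~~(A ⊕ ~(A ⊕ A)) ↔ (B ∧ B) = 1 − |0.939 − 0.767| = 1 − 0.172 = 0.828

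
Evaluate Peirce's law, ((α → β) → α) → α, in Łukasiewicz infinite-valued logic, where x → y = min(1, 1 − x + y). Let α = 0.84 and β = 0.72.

α → β = min(1, 1 − 0.84 + 0.72) = min(1, 0.88) = 0.88
(α → β) → α = min(1, 1 − 0.88 + 0.84) = min(1, 0.96) = 0.96
((α → β) → α) → α = min(1, 1 − 0.96 + 0.84) = min(1, 0.88) = 0.88
(The value 0.88 < 1 shows this instance is not satisfied; not a Ł∞-tautology in general.)

0.88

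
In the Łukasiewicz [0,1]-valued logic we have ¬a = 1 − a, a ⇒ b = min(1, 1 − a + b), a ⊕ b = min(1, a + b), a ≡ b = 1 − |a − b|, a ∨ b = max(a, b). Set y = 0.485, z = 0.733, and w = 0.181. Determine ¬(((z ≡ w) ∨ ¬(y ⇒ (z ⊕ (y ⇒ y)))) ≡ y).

z ≡ w = 1 − |0.733 − 0.181| = 1 − 0.552 = 0.448
y ⇒ y = min(1, 1 − 0.485 + 0.485) = min(1, 1.000) = 1.000
z ⊕ (y ⇒ y) = min(1, 0.733 + 1.000) = min(1, 1.733) = 1.000
y ⇒ (z ⊕ (y ⇒ y)) = min(1, 1 − 0.485 + 1.000) = min(1, 1.515) = 1.000
¬(y ⇒ (z ⊕ (y ⇒ y))) = 1 − 1.000 = 0.000
(z ≡ w) ∨ ¬(y ⇒ (z ⊕ (y ⇒ y))) = max(0.448, 0.000) = 0.448
((z ≡ w) ∨ ¬(y ⇒ (z ⊕ (y ⇒ y)))) ≡ y = 1 − |0.448 − 0.485| = 1 − 0.037 = 0.963
¬(((z ≡ w) ∨ ¬(y ⇒ (z ⊕ (y ⇒ y)))) ≡ y) = 1 − 0.963 = 0.037

0.037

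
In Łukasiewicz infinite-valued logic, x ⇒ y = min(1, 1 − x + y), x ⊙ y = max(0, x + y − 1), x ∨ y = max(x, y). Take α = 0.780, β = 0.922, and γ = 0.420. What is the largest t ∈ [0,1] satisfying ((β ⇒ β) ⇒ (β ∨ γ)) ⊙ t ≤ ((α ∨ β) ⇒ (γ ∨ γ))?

β ⇒ β = min(1, 1 − 0.922 + 0.922) = min(1, 1.000) = 1.000
β ∨ γ = max(0.922, 0.420) = 0.922
(β ⇒ β) ⇒ (β ∨ γ) = min(1, 1 − 1.000 + 0.922) = min(1, 0.922) = 0.922
So the left factor is (β ⇒ β) ⇒ (β ∨ γ) = 0.922.
α ∨ β = max(0.780, 0.922) = 0.922
γ ∨ γ = max(0.420, 0.420) = 0.420
(α ∨ β) ⇒ (γ ∨ γ) = min(1, 1 − 0.922 + 0.420) = min(1, 0.498) = 0.498
So the right-hand bound is (α ∨ β) ⇒ (γ ∨ γ) = 0.498.
The residuum of the Łukasiewicz t-norm gives the supremum: min(1, 1 − 0.922 + 0.498).
1 − 0.922 + 0.498 = 0.576, so t = min(1, 0.576) = 0.576.
Check: 0.922 ⊙ 0.576 = max(0, 0.498) = 0.498 ≤ 0.498.

0.576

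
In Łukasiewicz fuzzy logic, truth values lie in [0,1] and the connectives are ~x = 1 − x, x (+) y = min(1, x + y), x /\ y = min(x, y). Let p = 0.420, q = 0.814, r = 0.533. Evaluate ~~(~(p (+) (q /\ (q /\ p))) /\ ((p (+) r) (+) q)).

q /\ p = min(0.814, 0.420) = 0.420
q /\ (q /\ p) = min(0.814, 0.420) = 0.420
p (+) (q /\ (q /\ p)) = min(1, 0.420 + 0.420) = min(1, 0.840) = 0.840
~(p (+) (q /\ (q /\ p))) = 1 − 0.840 = 0.160
p (+) r = min(1, 0.420 + 0.533) = min(1, 0.953) = 0.953
(p (+) r) (+) q = min(1, 0.953 + 0.814) = min(1, 1.767) = 1.000
~(p (+) (q /\ (q /\ p))) /\ ((p (+) r) (+) q) = min(0.160, 1.000) = 0.160
~(~(p (+) (q /\ (q /\ p))) /\ ((p (+) r) (+) q)) = 1 − 0.160 = 0.840
~~(~(p (+) (q /\ (q /\ p))) /\ ((p (+) r) (+) q)) = 1 − 0.840 = 0.160

0.160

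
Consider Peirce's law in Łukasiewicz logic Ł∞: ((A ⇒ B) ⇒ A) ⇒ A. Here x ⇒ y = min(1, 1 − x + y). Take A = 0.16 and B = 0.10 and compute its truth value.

A ⇒ B = min(1, 1 − 0.16 + 0.10) = min(1, 0.94) = 0.94
(A ⇒ B) ⇒ A = min(1, 1 − 0.94 + 0.16) = min(1, 0.22) = 0.22
((A ⇒ B) ⇒ A) ⇒ A = min(1, 1 − 0.22 + 0.16) = min(1, 0.94) = 0.94
(The value 0.94 < 1 shows this instance is not satisfied; not a Ł∞-tautology in general.)

0.94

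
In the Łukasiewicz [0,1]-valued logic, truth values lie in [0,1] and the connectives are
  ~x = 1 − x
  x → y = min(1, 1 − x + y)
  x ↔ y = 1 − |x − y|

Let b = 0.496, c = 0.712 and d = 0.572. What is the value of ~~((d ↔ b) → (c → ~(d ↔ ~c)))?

d ↔ b = 1 − |0.572 − 0.496| = 1 − 0.076 = 0.924
~c = 1 − 0.712 = 0.288
d ↔ ~c = 1 − |0.572 − 0.288| = 1 − 0.284 = 0.716
~(d ↔ ~c) = 1 − 0.716 = 0.284
c → ~(d ↔ ~c) = min(1, 1 − 0.712 + 0.284) = min(1, 0.572) = 0.572
(d ↔ b) → (c → ~(d ↔ ~c)) = min(1, 1 − 0.924 + 0.572) = min(1, 0.648) = 0.648
~((d ↔ b) → (c → ~(d ↔ ~c))) = 1 − 0.648 = 0.352
~~((d ↔ b) → (c → ~(d ↔ ~c))) = 1 − 0.352 = 0.648

0.648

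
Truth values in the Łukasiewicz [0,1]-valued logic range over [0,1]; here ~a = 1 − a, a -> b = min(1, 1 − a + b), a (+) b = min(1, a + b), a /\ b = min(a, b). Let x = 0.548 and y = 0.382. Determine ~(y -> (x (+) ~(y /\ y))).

0.000

y /\ y = min(0.382, 0.382) = 0.382
~(y /\ y) = 1 − 0.382 = 0.618
x (+) ~(y /\ y) = min(1, 0.548 + 0.618) = min(1, 1.166) = 1.000
y -> (x (+) ~(y /\ y)) = min(1, 1 − 0.382 + 1.000) = min(1, 1.618) = 1.000
~(y -> (x (+) ~(y /\ y))) = 1 − 1.000 = 0.000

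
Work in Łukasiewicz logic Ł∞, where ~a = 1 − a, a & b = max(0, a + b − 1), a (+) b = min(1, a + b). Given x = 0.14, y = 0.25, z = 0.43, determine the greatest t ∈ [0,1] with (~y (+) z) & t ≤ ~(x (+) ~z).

0.29

~y = 1 − 0.25 = 0.75
~y (+) z = min(1, 0.75 + 0.43) = min(1, 1.18) = 1.00
So the left factor is ~y (+) z = 1.00.
~z = 1 − 0.43 = 0.57
x (+) ~z = min(1, 0.14 + 0.57) = min(1, 0.71) = 0.71
~(x (+) ~z) = 1 − 0.71 = 0.29
So the right-hand bound is ~(x (+) ~z) = 0.29.
The residuum of the Łukasiewicz t-norm gives the supremum: min(1, 1 − 1.00 + 0.29).
1 − 1.00 + 0.29 = 0.29, so t = min(1, 0.29) = 0.29.
Check: 1.00 & 0.29 = max(0, 0.29) = 0.29 ≤ 0.29.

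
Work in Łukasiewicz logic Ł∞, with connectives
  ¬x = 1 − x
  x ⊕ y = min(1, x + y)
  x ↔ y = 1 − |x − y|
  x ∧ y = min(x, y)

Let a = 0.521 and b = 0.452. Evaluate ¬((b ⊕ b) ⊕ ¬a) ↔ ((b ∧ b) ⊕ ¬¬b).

b ⊕ b = min(1, 0.452 + 0.452) = min(1, 0.904) = 0.904
¬a = 1 − 0.521 = 0.479
(b ⊕ b) ⊕ ¬a = min(1, 0.904 + 0.479) = min(1, 1.383) = 1.000
¬((b ⊕ b) ⊕ ¬a) = 1 − 1.000 = 0.000
b ∧ b = min(0.452, 0.452) = 0.452
¬b = 1 − 0.452 = 0.548
¬¬b = 1 − 0.548 = 0.452
(b ∧ b) ⊕ ¬¬b = min(1, 0.452 + 0.452) = min(1, 0.904) = 0.904
¬((b ⊕ b) ⊕ ¬a) ↔ ((b ∧ b) ⊕ ¬¬b) = 1 − |0.000 − 0.904| = 1 − 0.904 = 0.096

0.096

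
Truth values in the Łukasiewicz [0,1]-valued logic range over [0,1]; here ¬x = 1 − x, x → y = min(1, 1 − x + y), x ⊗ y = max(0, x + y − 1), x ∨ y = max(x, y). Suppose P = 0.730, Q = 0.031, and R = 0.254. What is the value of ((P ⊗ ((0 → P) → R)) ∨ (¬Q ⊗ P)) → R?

0.555

0 → P = min(1, 1 − 0.000 + 0.730) = min(1, 1.730) = 1.000
(0 → P) → R = min(1, 1 − 1.000 + 0.254) = min(1, 0.254) = 0.254
P ⊗ ((0 → P) → R) = max(0, 0.730 + 0.254 − 1) = max(0, -0.016) = 0.000
¬Q = 1 − 0.031 = 0.969
¬Q ⊗ P = max(0, 0.969 + 0.730 − 1) = max(0, 0.699) = 0.699
(P ⊗ ((0 → P) → R)) ∨ (¬Q ⊗ P) = max(0.000, 0.699) = 0.699
((P ⊗ ((0 → P) → R)) ∨ (¬Q ⊗ P)) → R = min(1, 1 − 0.699 + 0.254) = min(1, 0.555) = 0.555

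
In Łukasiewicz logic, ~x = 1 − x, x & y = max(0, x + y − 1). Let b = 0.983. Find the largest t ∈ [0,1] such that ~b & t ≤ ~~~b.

1.000

~b = 1 − 0.983 = 0.017
So the left factor is ~b = 0.017.
~~b = 1 − 0.017 = 0.983
~~~b = 1 − 0.983 = 0.017
So the right-hand bound is ~~~b = 0.017.
The residuum of the Łukasiewicz t-norm gives the supremum: min(1, 1 − 0.017 + 0.017).
1 − 0.017 + 0.017 = 1.000, so t = min(1, 1.000) = 1.000.
Check: 0.017 & 1.000 = max(0, 0.017) = 0.017 ≤ 0.017.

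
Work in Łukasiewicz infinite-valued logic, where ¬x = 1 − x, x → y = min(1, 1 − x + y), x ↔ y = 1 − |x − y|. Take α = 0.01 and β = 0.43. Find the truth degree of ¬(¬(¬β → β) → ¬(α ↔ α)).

¬β = 1 − 0.43 = 0.57
¬β → β = min(1, 1 − 0.57 + 0.43) = min(1, 0.86) = 0.86
¬(¬β → β) = 1 − 0.86 = 0.14
α ↔ α = 1 − |0.01 − 0.01| = 1 − 0.00 = 1.00
¬(α ↔ α) = 1 − 1.00 = 0.00
¬(¬β → β) → ¬(α ↔ α) = min(1, 1 − 0.14 + 0.00) = min(1, 0.86) = 0.86
¬(¬(¬β → β) → ¬(α ↔ α)) = 1 − 0.86 = 0.14

0.14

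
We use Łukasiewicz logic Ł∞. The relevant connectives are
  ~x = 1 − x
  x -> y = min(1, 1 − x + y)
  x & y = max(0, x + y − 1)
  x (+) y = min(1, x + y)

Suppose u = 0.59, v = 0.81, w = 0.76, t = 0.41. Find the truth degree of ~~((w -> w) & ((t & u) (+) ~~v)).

w -> w = min(1, 1 − 0.76 + 0.76) = min(1, 1.00) = 1.00
t & u = max(0, 0.41 + 0.59 − 1) = max(0, 0.00) = 0.00
~v = 1 − 0.81 = 0.19
~~v = 1 − 0.19 = 0.81
(t & u) (+) ~~v = min(1, 0.00 + 0.81) = min(1, 0.81) = 0.81
(w -> w) & ((t & u) (+) ~~v) = max(0, 1.00 + 0.81 − 1) = max(0, 0.81) = 0.81
~((w -> w) & ((t & u) (+) ~~v)) = 1 − 0.81 = 0.19
~~((w -> w) & ((t & u) (+) ~~v)) = 1 − 0.19 = 0.81

0.81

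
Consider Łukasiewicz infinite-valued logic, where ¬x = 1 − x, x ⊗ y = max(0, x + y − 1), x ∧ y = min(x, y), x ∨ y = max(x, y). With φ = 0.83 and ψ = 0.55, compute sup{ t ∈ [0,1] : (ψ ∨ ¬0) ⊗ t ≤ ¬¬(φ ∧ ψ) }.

¬0 = 1 − 0.00 = 1.00
ψ ∨ ¬0 = max(0.55, 1.00) = 1.00
So the left factor is ψ ∨ ¬0 = 1.00.
φ ∧ ψ = min(0.83, 0.55) = 0.55
¬(φ ∧ ψ) = 1 − 0.55 = 0.45
¬¬(φ ∧ ψ) = 1 − 0.45 = 0.55
So the right-hand bound is ¬¬(φ ∧ ψ) = 0.55.
The residuum of the Łukasiewicz t-norm gives the supremum: min(1, 1 − 1.00 + 0.55).
1 − 1.00 + 0.55 = 0.55, so t = min(1, 0.55) = 0.55.
Check: 1.00 ⊗ 0.55 = max(0, 0.55) = 0.55 ≤ 0.55.

0.55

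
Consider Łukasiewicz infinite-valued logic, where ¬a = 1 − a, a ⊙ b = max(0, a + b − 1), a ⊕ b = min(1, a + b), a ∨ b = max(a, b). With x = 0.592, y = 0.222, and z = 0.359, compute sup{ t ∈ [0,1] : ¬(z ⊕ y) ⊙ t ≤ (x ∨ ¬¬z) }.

z ⊕ y = min(1, 0.359 + 0.222) = min(1, 0.581) = 0.581
¬(z ⊕ y) = 1 − 0.581 = 0.419
So the left factor is ¬(z ⊕ y) = 0.419.
¬z = 1 − 0.359 = 0.641
¬¬z = 1 − 0.641 = 0.359
x ∨ ¬¬z = max(0.592, 0.359) = 0.592
So the right-hand bound is x ∨ ¬¬z = 0.592.
The residuum of the Łukasiewicz t-norm gives the supremum: min(1, 1 − 0.419 + 0.592).
1 − 0.419 + 0.592 = 1.173, so t = min(1, 1.173) = 1.000.
Check: 0.419 ⊙ 1.000 = max(0, 0.419) = 0.419 ≤ 0.592.

1.000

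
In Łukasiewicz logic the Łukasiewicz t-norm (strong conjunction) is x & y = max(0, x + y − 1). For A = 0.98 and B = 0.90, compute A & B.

A & B = max(0, 0.98 + 0.90 − 1) = max(0, 0.88) = 0.88
For comparison, the Gödel (minimum) t-norm min(x, y) would give 0.90.

0.88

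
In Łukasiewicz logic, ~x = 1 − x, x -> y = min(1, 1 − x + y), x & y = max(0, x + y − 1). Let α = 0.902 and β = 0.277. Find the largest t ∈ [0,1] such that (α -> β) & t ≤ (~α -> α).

1.000

α -> β = min(1, 1 − 0.902 + 0.277) = min(1, 0.375) = 0.375
So the left factor is α -> β = 0.375.
~α = 1 − 0.902 = 0.098
~α -> α = min(1, 1 − 0.098 + 0.902) = min(1, 1.804) = 1.000
So the right-hand bound is ~α -> α = 1.000.
The residuum of the Łukasiewicz t-norm gives the supremum: min(1, 1 − 0.375 + 1.000).
1 − 0.375 + 1.000 = 1.625, so t = min(1, 1.625) = 1.000.
Check: 0.375 & 1.000 = max(0, 0.375) = 0.375 ≤ 1.000.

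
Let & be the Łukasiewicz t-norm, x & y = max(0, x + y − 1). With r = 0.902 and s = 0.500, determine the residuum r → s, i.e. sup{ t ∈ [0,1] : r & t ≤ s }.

0.598

The residuum of the Łukasiewicz t-norm gives the supremum: min(1, 1 − 0.902 + 0.500).
1 − 0.902 + 0.500 = 0.598, so t = min(1, 0.598) = 0.598.
Check: 0.902 & 0.598 = max(0, 0.500) = 0.500 ≤ 0.500.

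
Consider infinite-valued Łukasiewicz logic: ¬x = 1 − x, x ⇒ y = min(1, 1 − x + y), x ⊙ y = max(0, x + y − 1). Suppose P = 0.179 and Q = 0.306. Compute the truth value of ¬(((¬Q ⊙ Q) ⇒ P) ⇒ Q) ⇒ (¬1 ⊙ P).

¬Q = 1 − 0.306 = 0.694
¬Q ⊙ Q = max(0, 0.694 + 0.306 − 1) = max(0, 0.000) = 0.000
(¬Q ⊙ Q) ⇒ P = min(1, 1 − 0.000 + 0.179) = min(1, 1.179) = 1.000
((¬Q ⊙ Q) ⇒ P) ⇒ Q = min(1, 1 − 1.000 + 0.306) = min(1, 0.306) = 0.306
¬(((¬Q ⊙ Q) ⇒ P) ⇒ Q) = 1 − 0.306 = 0.694
¬1 = 1 − 1.000 = 0.000
¬1 ⊙ P = max(0, 0.000 + 0.179 − 1) = max(0, -0.821) = 0.000
¬(((¬Q ⊙ Q) ⇒ P) ⇒ Q) ⇒ (¬1 ⊙ P) = min(1, 1 − 0.694 + 0.000) = min(1, 0.306) = 0.306

0.306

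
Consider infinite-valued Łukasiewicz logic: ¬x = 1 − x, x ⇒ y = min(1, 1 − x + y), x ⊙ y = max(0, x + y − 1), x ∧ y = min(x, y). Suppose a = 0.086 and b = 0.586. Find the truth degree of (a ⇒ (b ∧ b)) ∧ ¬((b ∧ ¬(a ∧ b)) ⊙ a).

1.000

b ∧ b = min(0.586, 0.586) = 0.586
a ⇒ (b ∧ b) = min(1, 1 − 0.086 + 0.586) = min(1, 1.500) = 1.000
a ∧ b = min(0.086, 0.586) = 0.086
¬(a ∧ b) = 1 − 0.086 = 0.914
b ∧ ¬(a ∧ b) = min(0.586, 0.914) = 0.586
(b ∧ ¬(a ∧ b)) ⊙ a = max(0, 0.586 + 0.086 − 1) = max(0, -0.328) = 0.000
¬((b ∧ ¬(a ∧ b)) ⊙ a) = 1 − 0.000 = 1.000
(a ⇒ (b ∧ b)) ∧ ¬((b ∧ ¬(a ∧ b)) ⊙ a) = min(1.000, 1.000) = 1.000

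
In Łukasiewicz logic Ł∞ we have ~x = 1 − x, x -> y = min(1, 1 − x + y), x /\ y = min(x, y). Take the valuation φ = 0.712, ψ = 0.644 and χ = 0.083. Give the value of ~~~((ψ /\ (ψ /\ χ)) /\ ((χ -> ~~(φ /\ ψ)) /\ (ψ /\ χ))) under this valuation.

ψ /\ χ = min(0.644, 0.083) = 0.083
ψ /\ (ψ /\ χ) = min(0.644, 0.083) = 0.083
φ /\ ψ = min(0.712, 0.644) = 0.644
~(φ /\ ψ) = 1 − 0.644 = 0.356
~~(φ /\ ψ) = 1 − 0.356 = 0.644
χ -> ~~(φ /\ ψ) = min(1, 1 − 0.083 + 0.644) = min(1, 1.561) = 1.000
(χ -> ~~(φ /\ ψ)) /\ (ψ /\ χ) = min(1.000, 0.083) = 0.083
(ψ /\ (ψ /\ χ)) /\ ((χ -> ~~(φ /\ ψ)) /\ (ψ /\ χ)) = min(0.083, 0.083) = 0.083
~((ψ /\ (ψ /\ χ)) /\ ((χ -> ~~(φ /\ ψ)) /\ (ψ /\ χ))) = 1 − 0.083 = 0.917
~~((ψ /\ (ψ /\ χ)) /\ ((χ -> ~~(φ /\ ψ)) /\ (ψ /\ χ))) = 1 − 0.917 = 0.083
~~~((ψ /\ (ψ /\ χ)) /\ ((χ -> ~~(φ /\ ψ)) /\ (ψ /\ χ))) = 1 − 0.083 = 0.917

0.917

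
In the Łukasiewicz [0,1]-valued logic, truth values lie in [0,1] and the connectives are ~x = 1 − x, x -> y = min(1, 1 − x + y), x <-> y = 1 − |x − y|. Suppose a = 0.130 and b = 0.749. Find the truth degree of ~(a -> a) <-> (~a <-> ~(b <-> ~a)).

0.749

a -> a = min(1, 1 − 0.130 + 0.130) = min(1, 1.000) = 1.000
~(a -> a) = 1 − 1.000 = 0.000
~a = 1 − 0.130 = 0.870
b <-> ~a = 1 − |0.749 − 0.870| = 1 − 0.121 = 0.879
~(b <-> ~a) = 1 − 0.879 = 0.121
~a <-> ~(b <-> ~a) = 1 − |0.870 − 0.121| = 1 − 0.749 = 0.251
~(a -> a) <-> (~a <-> ~(b <-> ~a)) = 1 − |0.000 − 0.251| = 1 − 0.251 = 0.749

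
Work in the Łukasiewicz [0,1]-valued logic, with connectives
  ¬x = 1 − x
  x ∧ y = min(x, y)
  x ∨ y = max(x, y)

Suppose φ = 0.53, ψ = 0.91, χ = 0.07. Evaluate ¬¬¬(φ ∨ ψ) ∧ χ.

φ ∨ ψ = max(0.53, 0.91) = 0.91
¬(φ ∨ ψ) = 1 − 0.91 = 0.09
¬¬(φ ∨ ψ) = 1 − 0.09 = 0.91
¬¬¬(φ ∨ ψ) = 1 − 0.91 = 0.09
¬¬¬(φ ∨ ψ) ∧ χ = min(0.09, 0.07) = 0.07

0.07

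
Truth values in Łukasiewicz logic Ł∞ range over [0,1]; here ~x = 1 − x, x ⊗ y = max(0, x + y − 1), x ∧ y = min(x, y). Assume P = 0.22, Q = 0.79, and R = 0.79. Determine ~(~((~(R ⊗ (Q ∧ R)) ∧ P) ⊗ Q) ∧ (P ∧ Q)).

Q ∧ R = min(0.79, 0.79) = 0.79
R ⊗ (Q ∧ R) = max(0, 0.79 + 0.79 − 1) = max(0, 0.58) = 0.58
~(R ⊗ (Q ∧ R)) = 1 − 0.58 = 0.42
~(R ⊗ (Q ∧ R)) ∧ P = min(0.42, 0.22) = 0.22
(~(R ⊗ (Q ∧ R)) ∧ P) ⊗ Q = max(0, 0.22 + 0.79 − 1) = max(0, 0.01) = 0.01
~((~(R ⊗ (Q ∧ R)) ∧ P) ⊗ Q) = 1 − 0.01 = 0.99
P ∧ Q = min(0.22, 0.79) = 0.22
~((~(R ⊗ (Q ∧ R)) ∧ P) ⊗ Q) ∧ (P ∧ Q) = min(0.99, 0.22) = 0.22
~(~((~(R ⊗ (Q ∧ R)) ∧ P) ⊗ Q) ∧ (P ∧ Q)) = 1 − 0.22 = 0.78

0.78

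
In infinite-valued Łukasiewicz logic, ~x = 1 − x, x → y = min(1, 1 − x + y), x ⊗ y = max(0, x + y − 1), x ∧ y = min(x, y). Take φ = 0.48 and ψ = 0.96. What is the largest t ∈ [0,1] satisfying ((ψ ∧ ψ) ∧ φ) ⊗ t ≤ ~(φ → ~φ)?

0.52

ψ ∧ ψ = min(0.96, 0.96) = 0.96
(ψ ∧ ψ) ∧ φ = min(0.96, 0.48) = 0.48
So the left factor is (ψ ∧ ψ) ∧ φ = 0.48.
~φ = 1 − 0.48 = 0.52
φ → ~φ = min(1, 1 − 0.48 + 0.52) = min(1, 1.04) = 1.00
~(φ → ~φ) = 1 − 1.00 = 0.00
So the right-hand bound is ~(φ → ~φ) = 0.00.
The residuum of the Łukasiewicz t-norm gives the supremum: min(1, 1 − 0.48 + 0.00).
1 − 0.48 + 0.00 = 0.52, so t = min(1, 0.52) = 0.52.
Check: 0.48 ⊗ 0.52 = max(0, 0.00) = 0.00 ≤ 0.00.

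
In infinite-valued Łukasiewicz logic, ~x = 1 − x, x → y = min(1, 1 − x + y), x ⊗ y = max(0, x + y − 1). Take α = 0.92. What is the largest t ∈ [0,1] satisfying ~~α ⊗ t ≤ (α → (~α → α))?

~α = 1 − 0.92 = 0.08
~~α = 1 − 0.08 = 0.92
So the left factor is ~~α = 0.92.
~α → α = min(1, 1 − 0.08 + 0.92) = min(1, 1.84) = 1.00
α → (~α → α) = min(1, 1 − 0.92 + 1.00) = min(1, 1.08) = 1.00
So the right-hand bound is α → (~α → α) = 1.00.
The residuum of the Łukasiewicz t-norm gives the supremum: min(1, 1 − 0.92 + 1.00).
1 − 0.92 + 1.00 = 1.08, so t = min(1, 1.08) = 1.00.
Check: 0.92 ⊗ 1.00 = max(0, 0.92) = 0.92 ≤ 1.00.

1.00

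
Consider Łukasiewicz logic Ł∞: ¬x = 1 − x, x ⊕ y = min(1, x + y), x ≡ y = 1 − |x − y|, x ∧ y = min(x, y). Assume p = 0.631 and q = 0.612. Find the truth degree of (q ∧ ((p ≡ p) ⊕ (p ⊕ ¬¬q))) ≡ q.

1.000

p ≡ p = 1 − |0.631 − 0.631| = 1 − 0.000 = 1.000
¬q = 1 − 0.612 = 0.388
¬¬q = 1 − 0.388 = 0.612
p ⊕ ¬¬q = min(1, 0.631 + 0.612) = min(1, 1.243) = 1.000
(p ≡ p) ⊕ (p ⊕ ¬¬q) = min(1, 1.000 + 1.000) = min(1, 2.000) = 1.000
q ∧ ((p ≡ p) ⊕ (p ⊕ ¬¬q)) = min(0.612, 1.000) = 0.612
(q ∧ ((p ≡ p) ⊕ (p ⊕ ¬¬q))) ≡ q = 1 − |0.612 − 0.612| = 1 − 0.000 = 1.000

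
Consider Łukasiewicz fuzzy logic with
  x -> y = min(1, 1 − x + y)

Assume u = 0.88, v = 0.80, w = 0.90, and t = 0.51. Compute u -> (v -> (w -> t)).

0.93

w -> t = min(1, 1 − 0.90 + 0.51) = min(1, 0.61) = 0.61
v -> (w -> t) = min(1, 1 − 0.80 + 0.61) = min(1, 0.81) = 0.81
u -> (v -> (w -> t)) = min(1, 1 − 0.88 + 0.81) = min(1, 0.93) = 0.93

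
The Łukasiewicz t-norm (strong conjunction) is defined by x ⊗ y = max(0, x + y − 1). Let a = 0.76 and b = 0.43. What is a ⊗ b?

0.19

a ⊗ b = max(0, 0.76 + 0.43 − 1) = max(0, 0.19) = 0.19
For comparison, the Gödel (minimum) t-norm min(x, y) would give 0.43.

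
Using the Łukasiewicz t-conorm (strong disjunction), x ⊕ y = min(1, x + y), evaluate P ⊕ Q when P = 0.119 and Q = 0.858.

P ⊕ Q = min(1, 0.119 + 0.858) = min(1, 0.977) = 0.977
For comparison, the Gödel t-conorm max(x, y) would give 0.858.

0.977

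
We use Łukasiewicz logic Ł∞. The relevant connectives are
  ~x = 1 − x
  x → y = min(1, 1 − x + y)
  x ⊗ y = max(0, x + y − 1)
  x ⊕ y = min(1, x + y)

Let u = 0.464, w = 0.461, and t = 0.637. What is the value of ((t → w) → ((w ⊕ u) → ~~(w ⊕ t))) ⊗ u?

t → w = min(1, 1 − 0.637 + 0.461) = min(1, 0.824) = 0.824
w ⊕ u = min(1, 0.461 + 0.464) = min(1, 0.925) = 0.925
w ⊕ t = min(1, 0.461 + 0.637) = min(1, 1.098) = 1.000
~(w ⊕ t) = 1 − 1.000 = 0.000
~~(w ⊕ t) = 1 − 0.000 = 1.000
(w ⊕ u) → ~~(w ⊕ t) = min(1, 1 − 0.925 + 1.000) = min(1, 1.075) = 1.000
(t → w) → ((w ⊕ u) → ~~(w ⊕ t)) = min(1, 1 − 0.824 + 1.000) = min(1, 1.176) = 1.000
((t → w) → ((w ⊕ u) → ~~(w ⊕ t))) ⊗ u = max(0, 1.000 + 0.464 − 1) = max(0, 0.464) = 0.464

0.464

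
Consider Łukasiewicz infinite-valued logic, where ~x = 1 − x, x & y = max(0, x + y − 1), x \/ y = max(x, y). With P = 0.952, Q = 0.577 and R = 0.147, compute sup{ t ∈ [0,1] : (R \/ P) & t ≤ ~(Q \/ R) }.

0.471

R \/ P = max(0.147, 0.952) = 0.952
So the left factor is R \/ P = 0.952.
Q \/ R = max(0.577, 0.147) = 0.577
~(Q \/ R) = 1 − 0.577 = 0.423
So the right-hand bound is ~(Q \/ R) = 0.423.
The residuum of the Łukasiewicz t-norm gives the supremum: min(1, 1 − 0.952 + 0.423).
1 − 0.952 + 0.423 = 0.471, so t = min(1, 0.471) = 0.471.
Check: 0.952 & 0.471 = max(0, 0.423) = 0.423 ≤ 0.423.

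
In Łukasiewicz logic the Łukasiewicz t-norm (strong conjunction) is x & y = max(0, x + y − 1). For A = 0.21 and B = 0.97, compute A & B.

A & B = max(0, 0.21 + 0.97 − 1) = max(0, 0.18) = 0.18
For comparison, the Gödel (minimum) t-norm min(x, y) would give 0.21.

0.18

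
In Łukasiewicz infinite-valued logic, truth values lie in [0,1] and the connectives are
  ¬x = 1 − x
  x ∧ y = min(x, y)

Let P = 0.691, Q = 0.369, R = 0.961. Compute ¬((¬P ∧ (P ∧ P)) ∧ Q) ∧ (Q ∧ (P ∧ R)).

¬P = 1 − 0.691 = 0.309
P ∧ P = min(0.691, 0.691) = 0.691
¬P ∧ (P ∧ P) = min(0.309, 0.691) = 0.309
(¬P ∧ (P ∧ P)) ∧ Q = min(0.309, 0.369) = 0.309
¬((¬P ∧ (P ∧ P)) ∧ Q) = 1 − 0.309 = 0.691
P ∧ R = min(0.691, 0.961) = 0.691
Q ∧ (P ∧ R) = min(0.369, 0.691) = 0.369
¬((¬P ∧ (P ∧ P)) ∧ Q) ∧ (Q ∧ (P ∧ R)) = min(0.691, 0.369) = 0.369

0.369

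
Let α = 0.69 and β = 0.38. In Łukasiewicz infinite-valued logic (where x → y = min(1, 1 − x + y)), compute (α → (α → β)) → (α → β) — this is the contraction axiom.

0.69

α → β = min(1, 1 − 0.69 + 0.38) = min(1, 0.69) = 0.69
α → (α → β) = min(1, 1 − 0.69 + 0.69) = min(1, 1.00) = 1.00
(α → (α → β)) → (α → β) = min(1, 1 − 1.00 + 0.69) = min(1, 0.69) = 0.69
(The value 0.69 < 1 shows this instance is not satisfied; fails in Ł∞ (the t-norm is not idempotent).)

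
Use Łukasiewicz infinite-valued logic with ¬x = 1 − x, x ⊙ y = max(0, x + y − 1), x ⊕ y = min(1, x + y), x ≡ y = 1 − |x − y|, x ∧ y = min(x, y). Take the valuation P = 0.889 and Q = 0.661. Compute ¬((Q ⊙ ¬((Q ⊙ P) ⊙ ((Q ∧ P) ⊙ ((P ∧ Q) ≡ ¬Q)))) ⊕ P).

Q ⊙ P = max(0, 0.661 + 0.889 − 1) = max(0, 0.550) = 0.550
Q ∧ P = min(0.661, 0.889) = 0.661
P ∧ Q = min(0.889, 0.661) = 0.661
¬Q = 1 − 0.661 = 0.339
(P ∧ Q) ≡ ¬Q = 1 − |0.661 − 0.339| = 1 − 0.322 = 0.678
(Q ∧ P) ⊙ ((P ∧ Q) ≡ ¬Q) = max(0, 0.661 + 0.678 − 1) = max(0, 0.339) = 0.339
(Q ⊙ P) ⊙ ((Q ∧ P) ⊙ ((P ∧ Q) ≡ ¬Q)) = max(0, 0.550 + 0.339 − 1) = max(0, -0.111) = 0.000
¬((Q ⊙ P) ⊙ ((Q ∧ P) ⊙ ((P ∧ Q) ≡ ¬Q))) = 1 − 0.000 = 1.000
Q ⊙ ¬((Q ⊙ P) ⊙ ((Q ∧ P) ⊙ ((P ∧ Q) ≡ ¬Q))) = max(0, 0.661 + 1.000 − 1) = max(0, 0.661) = 0.661
(Q ⊙ ¬((Q ⊙ P) ⊙ ((Q ∧ P) ⊙ ((P ∧ Q) ≡ ¬Q)))) ⊕ P = min(1, 0.661 + 0.889) = min(1, 1.550) = 1.000
¬((Q ⊙ ¬((Q ⊙ P) ⊙ ((Q ∧ P) ⊙ ((P ∧ Q) ≡ ¬Q)))) ⊕ P) = 1 − 1.000 = 0.000

0.000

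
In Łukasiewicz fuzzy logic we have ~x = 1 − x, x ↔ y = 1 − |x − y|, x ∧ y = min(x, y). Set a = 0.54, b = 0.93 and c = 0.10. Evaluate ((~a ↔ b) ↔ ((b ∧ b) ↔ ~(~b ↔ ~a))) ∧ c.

0.10

~a = 1 − 0.54 = 0.46
~a ↔ b = 1 − |0.46 − 0.93| = 1 − 0.47 = 0.53
b ∧ b = min(0.93, 0.93) = 0.93
~b = 1 − 0.93 = 0.07
~b ↔ ~a = 1 − |0.07 − 0.46| = 1 − 0.39 = 0.61
~(~b ↔ ~a) = 1 − 0.61 = 0.39
(b ∧ b) ↔ ~(~b ↔ ~a) = 1 − |0.93 − 0.39| = 1 − 0.54 = 0.46
(~a ↔ b) ↔ ((b ∧ b) ↔ ~(~b ↔ ~a)) = 1 − |0.53 − 0.46| = 1 − 0.07 = 0.93
((~a ↔ b) ↔ ((b ∧ b) ↔ ~(~b ↔ ~a))) ∧ c = min(0.93, 0.10) = 0.10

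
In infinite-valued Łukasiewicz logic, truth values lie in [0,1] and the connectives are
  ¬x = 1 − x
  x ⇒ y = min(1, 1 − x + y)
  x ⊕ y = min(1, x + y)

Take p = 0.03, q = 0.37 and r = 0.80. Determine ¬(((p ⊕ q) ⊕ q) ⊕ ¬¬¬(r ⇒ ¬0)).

0.23

p ⊕ q = min(1, 0.03 + 0.37) = min(1, 0.40) = 0.40
(p ⊕ q) ⊕ q = min(1, 0.40 + 0.37) = min(1, 0.77) = 0.77
¬0 = 1 − 0.00 = 1.00
r ⇒ ¬0 = min(1, 1 − 0.80 + 1.00) = min(1, 1.20) = 1.00
¬(r ⇒ ¬0) = 1 − 1.00 = 0.00
¬¬(r ⇒ ¬0) = 1 − 0.00 = 1.00
¬¬¬(r ⇒ ¬0) = 1 − 1.00 = 0.00
((p ⊕ q) ⊕ q) ⊕ ¬¬¬(r ⇒ ¬0) = min(1, 0.77 + 0.00) = min(1, 0.77) = 0.77
¬(((p ⊕ q) ⊕ q) ⊕ ¬¬¬(r ⇒ ¬0)) = 1 − 0.77 = 0.23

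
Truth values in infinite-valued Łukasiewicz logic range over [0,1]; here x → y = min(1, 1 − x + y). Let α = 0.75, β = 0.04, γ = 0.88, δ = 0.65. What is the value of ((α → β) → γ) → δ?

α → β = min(1, 1 − 0.75 + 0.04) = min(1, 0.29) = 0.29
(α → β) → γ = min(1, 1 − 0.29 + 0.88) = min(1, 1.59) = 1.00
((α → β) → γ) → δ = min(1, 1 − 1.00 + 0.65) = min(1, 0.65) = 0.65

0.65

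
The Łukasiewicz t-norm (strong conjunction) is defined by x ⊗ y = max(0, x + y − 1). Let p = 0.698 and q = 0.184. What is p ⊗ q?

0.000

p ⊗ q = max(0, 0.698 + 0.184 − 1) = max(0, -0.118) = 0.000
For comparison, the Gödel (minimum) t-norm min(x, y) would give 0.184.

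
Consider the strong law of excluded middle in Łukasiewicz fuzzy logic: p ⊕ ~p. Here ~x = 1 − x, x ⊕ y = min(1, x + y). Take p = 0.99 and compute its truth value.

1.00

~p = 1 − 0.99 = 0.01
p ⊕ ~p = min(1, 0.99 + 0.01) = min(1, 1.00) = 1.00
(As expected: always 1 in Ł∞ since a ⊕ (1−a) = 1.)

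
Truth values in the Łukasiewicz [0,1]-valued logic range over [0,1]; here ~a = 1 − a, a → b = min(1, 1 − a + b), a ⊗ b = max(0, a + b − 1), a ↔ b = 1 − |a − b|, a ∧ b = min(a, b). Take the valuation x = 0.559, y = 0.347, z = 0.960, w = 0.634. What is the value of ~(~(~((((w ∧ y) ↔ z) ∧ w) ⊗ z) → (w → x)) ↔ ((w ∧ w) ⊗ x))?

0.193

w ∧ y = min(0.634, 0.347) = 0.347
(w ∧ y) ↔ z = 1 − |0.347 − 0.960| = 1 − 0.613 = 0.387
((w ∧ y) ↔ z) ∧ w = min(0.387, 0.634) = 0.387
(((w ∧ y) ↔ z) ∧ w) ⊗ z = max(0, 0.387 + 0.960 − 1) = max(0, 0.347) = 0.347
~((((w ∧ y) ↔ z) ∧ w) ⊗ z) = 1 − 0.347 = 0.653
w → x = min(1, 1 − 0.634 + 0.559) = min(1, 0.925) = 0.925
~((((w ∧ y) ↔ z) ∧ w) ⊗ z) → (w → x) = min(1, 1 − 0.653 + 0.925) = min(1, 1.272) = 1.000
~(~((((w ∧ y) ↔ z) ∧ w) ⊗ z) → (w → x)) = 1 − 1.000 = 0.000
w ∧ w = min(0.634, 0.634) = 0.634
(w ∧ w) ⊗ x = max(0, 0.634 + 0.559 − 1) = max(0, 0.193) = 0.193
~(~((((w ∧ y) ↔ z) ∧ w) ⊗ z) → (w → x)) ↔ ((w ∧ w) ⊗ x) = 1 − |0.000 − 0.193| = 1 − 0.193 = 0.807
~(~(~((((w ∧ y) ↔ z) ∧ w) ⊗ z) → (w → x)) ↔ ((w ∧ w) ⊗ x)) = 1 − 0.807 = 0.193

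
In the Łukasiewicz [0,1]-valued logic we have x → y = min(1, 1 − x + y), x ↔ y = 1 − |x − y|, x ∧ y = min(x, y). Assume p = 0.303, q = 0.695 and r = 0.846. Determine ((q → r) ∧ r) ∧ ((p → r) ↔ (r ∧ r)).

q → r = min(1, 1 − 0.695 + 0.846) = min(1, 1.151) = 1.000
(q → r) ∧ r = min(1.000, 0.846) = 0.846
p → r = min(1, 1 − 0.303 + 0.846) = min(1, 1.543) = 1.000
r ∧ r = min(0.846, 0.846) = 0.846
(p → r) ↔ (r ∧ r) = 1 − |1.000 − 0.846| = 1 − 0.154 = 0.846
((q → r) ∧ r) ∧ ((p → r) ↔ (r ∧ r)) = min(0.846, 0.846) = 0.846

0.846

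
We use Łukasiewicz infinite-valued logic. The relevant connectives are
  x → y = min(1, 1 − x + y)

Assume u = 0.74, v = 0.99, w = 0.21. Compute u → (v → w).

v → w = min(1, 1 − 0.99 + 0.21) = min(1, 0.22) = 0.22
u → (v → w) = min(1, 1 − 0.74 + 0.22) = min(1, 0.48) = 0.48

0.48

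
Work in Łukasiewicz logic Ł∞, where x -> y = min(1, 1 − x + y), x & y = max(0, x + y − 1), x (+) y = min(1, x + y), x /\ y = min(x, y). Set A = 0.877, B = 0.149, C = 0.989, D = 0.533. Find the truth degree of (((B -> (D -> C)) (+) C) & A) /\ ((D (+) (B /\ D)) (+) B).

0.831

D -> C = min(1, 1 − 0.533 + 0.989) = min(1, 1.456) = 1.000
B -> (D -> C) = min(1, 1 − 0.149 + 1.000) = min(1, 1.851) = 1.000
(B -> (D -> C)) (+) C = min(1, 1.000 + 0.989) = min(1, 1.989) = 1.000
((B -> (D -> C)) (+) C) & A = max(0, 1.000 + 0.877 − 1) = max(0, 0.877) = 0.877
B /\ D = min(0.149, 0.533) = 0.149
D (+) (B /\ D) = min(1, 0.533 + 0.149) = min(1, 0.682) = 0.682
(D (+) (B /\ D)) (+) B = min(1, 0.682 + 0.149) = min(1, 0.831) = 0.831
(((B -> (D -> C)) (+) C) & A) /\ ((D (+) (B /\ D)) (+) B) = min(0.877, 0.831) = 0.831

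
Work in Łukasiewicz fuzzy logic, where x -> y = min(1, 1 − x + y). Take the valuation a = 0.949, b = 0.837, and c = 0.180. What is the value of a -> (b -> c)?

b -> c = min(1, 1 − 0.837 + 0.180) = min(1, 0.343) = 0.343
a -> (b -> c) = min(1, 1 − 0.949 + 0.343) = min(1, 0.394) = 0.394

0.394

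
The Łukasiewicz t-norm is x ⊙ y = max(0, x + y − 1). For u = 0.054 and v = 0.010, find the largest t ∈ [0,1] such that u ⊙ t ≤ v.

0.956

The residuum of the Łukasiewicz t-norm gives the supremum: min(1, 1 − 0.054 + 0.010).
1 − 0.054 + 0.010 = 0.956, so t = min(1, 0.956) = 0.956.
Check: 0.054 ⊙ 0.956 = max(0, 0.010) = 0.010 ≤ 0.010.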